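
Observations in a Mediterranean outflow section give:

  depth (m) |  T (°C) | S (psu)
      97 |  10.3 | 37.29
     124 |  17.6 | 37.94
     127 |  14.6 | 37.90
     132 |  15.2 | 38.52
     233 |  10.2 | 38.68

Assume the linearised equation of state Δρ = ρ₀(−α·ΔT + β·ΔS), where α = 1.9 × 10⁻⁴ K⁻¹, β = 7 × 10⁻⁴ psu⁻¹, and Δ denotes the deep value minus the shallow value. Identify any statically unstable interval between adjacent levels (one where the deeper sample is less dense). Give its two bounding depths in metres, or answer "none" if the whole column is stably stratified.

97–124 m

Evaluate Δρ/ρ₀ = −αΔT + βΔS across each adjacent pair:
  97–124 m: −αΔT+βΔS = −(1.9 × 10⁻⁴)(+7.3)+(7 × 10⁻⁴)(+0.65) = -9.3 × 10⁻⁴ → UNSTABLE
  124–127 m: −αΔT+βΔS = −(1.9 × 10⁻⁴)(-3.0)+(7 × 10⁻⁴)(-0.04) = 5.4 × 10⁻⁴ → stable
  127–132 m: −αΔT+βΔS = −(1.9 × 10⁻⁴)(+0.6)+(7 × 10⁻⁴)(+0.62) = 3.2 × 10⁻⁴ → stable
  132–233 m: −αΔT+βΔS = −(1.9 × 10⁻⁴)(-5.0)+(7 × 10⁻⁴)(+0.16) = 1.1 × 10⁻³ → stable
The 97–124 m interval has Δρ < 0: lighter water underlies denser water.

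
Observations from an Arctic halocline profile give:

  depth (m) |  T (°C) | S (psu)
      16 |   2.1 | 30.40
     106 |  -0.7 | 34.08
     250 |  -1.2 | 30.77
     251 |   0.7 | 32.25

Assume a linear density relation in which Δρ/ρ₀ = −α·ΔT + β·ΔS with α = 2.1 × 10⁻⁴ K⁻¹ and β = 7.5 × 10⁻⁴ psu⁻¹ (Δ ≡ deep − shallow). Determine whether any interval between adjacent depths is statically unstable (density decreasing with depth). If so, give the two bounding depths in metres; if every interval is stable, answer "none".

Evaluate Δρ/ρ₀ = −αΔT + βΔS across each adjacent pair:
  16–106 m: −αΔT+βΔS = −(2.1 × 10⁻⁴)(-2.8)+(7.5 × 10⁻⁴)(+3.68) = 3.3 × 10⁻³ → stable
  106–250 m: −αΔT+βΔS = −(2.1 × 10⁻⁴)(-0.5)+(7.5 × 10⁻⁴)(-3.31) = -2.4 × 10⁻³ → UNSTABLE
  250–251 m: −αΔT+βΔS = −(2.1 × 10⁻⁴)(+1.9)+(7.5 × 10⁻⁴)(+1.48) = 7.1 × 10⁻⁴ → stable
The 106–250 m interval has Δρ < 0: lighter water underlies denser water.

106–250 m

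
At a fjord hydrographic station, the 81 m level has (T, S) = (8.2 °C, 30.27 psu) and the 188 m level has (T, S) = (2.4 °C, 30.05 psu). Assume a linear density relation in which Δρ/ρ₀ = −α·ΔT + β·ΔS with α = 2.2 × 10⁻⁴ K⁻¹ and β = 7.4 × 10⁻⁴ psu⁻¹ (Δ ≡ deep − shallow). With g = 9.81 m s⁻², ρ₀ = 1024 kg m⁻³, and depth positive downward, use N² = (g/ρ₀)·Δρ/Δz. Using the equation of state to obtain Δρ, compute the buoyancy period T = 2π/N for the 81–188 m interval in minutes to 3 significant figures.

ΔT = -5.8 K, ΔS = -0.22 psu (deep − shallow).
Δρ/ρ₀ = −αΔT + βΔS = 1.276 × 10⁻³ − 1.628 × 10⁻⁴ = 1.1132 × 10⁻³, so Δρ ≈ 1.140 kg m⁻³.
N² = (g/ρ₀)·Δρ/Δz = g·(Δρ/ρ₀)/Δz = 9.81 × 1.1132 × 10⁻³ / 107 = 1.0206 × 10⁻⁴ s⁻².
N = √(1.0206 × 10⁻⁴) = 0.010102 rad s⁻¹ → T = 2π/N = 621.97 s = 10.366 min ≈ 10.4 min.

10.4 min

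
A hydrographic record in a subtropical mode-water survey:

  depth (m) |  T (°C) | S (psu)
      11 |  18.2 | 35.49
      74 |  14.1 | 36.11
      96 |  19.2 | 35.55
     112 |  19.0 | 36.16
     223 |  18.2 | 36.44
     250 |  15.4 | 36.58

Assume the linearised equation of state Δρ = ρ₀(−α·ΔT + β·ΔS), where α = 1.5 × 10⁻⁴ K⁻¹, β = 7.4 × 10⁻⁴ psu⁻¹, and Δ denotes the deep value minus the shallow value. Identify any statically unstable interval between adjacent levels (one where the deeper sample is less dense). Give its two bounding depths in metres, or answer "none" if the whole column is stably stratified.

74–96 m

Evaluate Δρ/ρ₀ = −αΔT + βΔS across each adjacent pair:
  11–74 m: −αΔT+βΔS = −(1.5 × 10⁻⁴)(-4.1)+(7.4 × 10⁻⁴)(+0.62) = 1.1 × 10⁻³ → stable
  74–96 m: −αΔT+βΔS = −(1.5 × 10⁻⁴)(+5.1)+(7.4 × 10⁻⁴)(-0.56) = -1.2 × 10⁻³ → UNSTABLE
  96–112 m: −αΔT+βΔS = −(1.5 × 10⁻⁴)(-0.2)+(7.4 × 10⁻⁴)(+0.61) = 4.8 × 10⁻⁴ → stable
  112–223 m: −αΔT+βΔS = −(1.5 × 10⁻⁴)(-0.8)+(7.4 × 10⁻⁴)(+0.28) = 3.3 × 10⁻⁴ → stable
  223–250 m: −αΔT+βΔS = −(1.5 × 10⁻⁴)(-2.8)+(7.4 × 10⁻⁴)(+0.14) = 5.2 × 10⁻⁴ → stable
The 74–96 m interval has Δρ < 0: lighter water underlies denser water.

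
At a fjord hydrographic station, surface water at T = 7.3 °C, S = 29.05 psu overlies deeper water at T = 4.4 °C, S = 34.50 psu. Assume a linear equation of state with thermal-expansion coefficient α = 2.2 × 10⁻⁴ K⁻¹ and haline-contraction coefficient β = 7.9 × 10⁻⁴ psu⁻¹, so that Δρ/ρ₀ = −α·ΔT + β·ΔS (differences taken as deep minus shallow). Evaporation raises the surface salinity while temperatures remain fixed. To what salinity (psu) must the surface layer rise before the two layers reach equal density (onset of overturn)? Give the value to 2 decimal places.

Neutral buoyancy requires −α(T_deep − T_surf) + β(S_deep − S_surf′) = 0.
S_surf′ = S_deep − (α/β)·ΔT = 34.50 − (2.2 × 10⁻⁴/7.9 × 10⁻⁴)·(-2.9) = 35.3076 psu.
Increase required: 35.3076 − 29.05 = 6.2576 psu.

35.31 psu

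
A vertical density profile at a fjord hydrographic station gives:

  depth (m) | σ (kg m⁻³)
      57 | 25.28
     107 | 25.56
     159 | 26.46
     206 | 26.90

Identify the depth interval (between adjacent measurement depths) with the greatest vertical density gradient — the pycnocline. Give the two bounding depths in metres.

Compute the density gradient over each adjacent pair:
  57–107 m: Δρ/Δz = 0.28/50 = 5.6 × 10⁻³ kg m⁻⁴
  107–159 m: Δρ/Δz = 0.90/52 = 0.017 kg m⁻⁴
  159–206 m: Δρ/Δz = 0.44/47 = 9.4 × 10⁻³ kg m⁻⁴
The largest gradient is in the 107–159 m interval — the pycnocline.

107–159 m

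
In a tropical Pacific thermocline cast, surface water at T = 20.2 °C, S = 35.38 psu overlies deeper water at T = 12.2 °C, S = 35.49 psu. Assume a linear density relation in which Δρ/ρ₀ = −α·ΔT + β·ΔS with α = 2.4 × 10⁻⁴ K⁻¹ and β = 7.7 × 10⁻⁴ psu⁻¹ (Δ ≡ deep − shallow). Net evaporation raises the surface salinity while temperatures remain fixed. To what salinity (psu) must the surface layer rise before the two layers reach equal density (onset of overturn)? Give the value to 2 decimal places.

Neutral buoyancy requires −α(T_deep − T_surf) + β(S_deep − S_surf′) = 0.
S_surf′ = S_deep − (α/β)·ΔT = 35.49 − (2.4 × 10⁻⁴/7.7 × 10⁻⁴)·(-8.0) = 37.9835 psu.
Increase required: 37.9835 − 35.38 = 2.6035 psu.

37.98 psu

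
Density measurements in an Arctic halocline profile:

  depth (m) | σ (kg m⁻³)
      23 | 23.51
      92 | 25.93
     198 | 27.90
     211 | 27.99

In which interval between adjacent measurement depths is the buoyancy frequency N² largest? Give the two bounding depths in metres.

Compute the density gradient over each adjacent pair:
  23–92 m: Δρ/Δz = 2.42/69 = 0.035 kg m⁻⁴
  92–198 m: Δρ/Δz = 1.97/106 = 0.019 kg m⁻⁴
  198–211 m: Δρ/Δz = 0.09/13 = 6.9 × 10⁻³ kg m⁻⁴
The largest gradient is in the 23–92 m interval — the pycnocline.

23–92 m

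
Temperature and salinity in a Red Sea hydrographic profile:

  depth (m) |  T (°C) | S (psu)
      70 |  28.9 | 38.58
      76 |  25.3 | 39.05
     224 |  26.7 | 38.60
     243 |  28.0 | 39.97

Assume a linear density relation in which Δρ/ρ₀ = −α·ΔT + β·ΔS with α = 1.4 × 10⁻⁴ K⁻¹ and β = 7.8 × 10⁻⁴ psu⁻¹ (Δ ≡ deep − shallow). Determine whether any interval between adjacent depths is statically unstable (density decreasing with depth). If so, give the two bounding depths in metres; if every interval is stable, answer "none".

76–224 m

Evaluate Δρ/ρ₀ = −αΔT + βΔS across each adjacent pair:
  70–76 m: −αΔT+βΔS = −(1.4 × 10⁻⁴)(-3.6)+(7.8 × 10⁻⁴)(+0.47) = 8.7 × 10⁻⁴ → stable
  76–224 m: −αΔT+βΔS = −(1.4 × 10⁻⁴)(+1.4)+(7.8 × 10⁻⁴)(-0.45) = -5.5 × 10⁻⁴ → UNSTABLE
  224–243 m: −αΔT+βΔS = −(1.4 × 10⁻⁴)(+1.3)+(7.8 × 10⁻⁴)(+1.37) = 8.9 × 10⁻⁴ → stable
The 76–224 m interval has Δρ < 0: lighter water underlies denser water.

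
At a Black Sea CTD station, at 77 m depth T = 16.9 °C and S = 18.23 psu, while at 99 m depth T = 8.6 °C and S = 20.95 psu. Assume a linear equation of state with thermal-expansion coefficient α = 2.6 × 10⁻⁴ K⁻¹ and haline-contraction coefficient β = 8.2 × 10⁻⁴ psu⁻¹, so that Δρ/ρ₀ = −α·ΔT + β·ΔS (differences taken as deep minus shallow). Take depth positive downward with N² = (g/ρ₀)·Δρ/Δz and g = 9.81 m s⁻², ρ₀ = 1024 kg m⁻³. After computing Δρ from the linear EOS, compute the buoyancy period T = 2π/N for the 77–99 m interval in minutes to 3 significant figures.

2.37 min

ΔT = -8.3 K, ΔS = +2.72 psu (deep − shallow).
Δρ/ρ₀ = −αΔT + βΔS = 2.158 × 10⁻³ + 2.2304 × 10⁻³ = 4.3884 × 10⁻³, so Δρ ≈ 4.494 kg m⁻³.
N² = (g/ρ₀)·Δρ/Δz = g·(Δρ/ρ₀)/Δz = 9.81 × 4.3884 × 10⁻³ / 22 = 1.9568 × 10⁻³ s⁻².
N = √(1.9568 × 10⁻³) = 0.044236 rad s⁻¹ → T = 2π/N = 142.04 s = 2.3673 min ≈ 2.37 min.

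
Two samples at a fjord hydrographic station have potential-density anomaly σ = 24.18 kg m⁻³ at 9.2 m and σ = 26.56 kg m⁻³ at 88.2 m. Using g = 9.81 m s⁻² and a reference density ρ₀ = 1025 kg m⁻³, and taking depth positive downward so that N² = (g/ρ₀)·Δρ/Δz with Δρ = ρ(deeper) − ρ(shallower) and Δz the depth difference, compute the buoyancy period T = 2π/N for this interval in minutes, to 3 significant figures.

6.17 min

Δρ = 1026.56 − 1024.18 = 2.38 kg m⁻³ over Δz = 88.2 − 9.2 = 79 m.
N² = (9.81/1025) × (2.38/79) = 2.8833 × 10⁻⁴ s⁻².
N = √(2.8833 × 10⁻⁴) = 0.016980 rad s⁻¹, so T = 2π/N = 370.03 s = 6.1672 min ≈ 6.17 min.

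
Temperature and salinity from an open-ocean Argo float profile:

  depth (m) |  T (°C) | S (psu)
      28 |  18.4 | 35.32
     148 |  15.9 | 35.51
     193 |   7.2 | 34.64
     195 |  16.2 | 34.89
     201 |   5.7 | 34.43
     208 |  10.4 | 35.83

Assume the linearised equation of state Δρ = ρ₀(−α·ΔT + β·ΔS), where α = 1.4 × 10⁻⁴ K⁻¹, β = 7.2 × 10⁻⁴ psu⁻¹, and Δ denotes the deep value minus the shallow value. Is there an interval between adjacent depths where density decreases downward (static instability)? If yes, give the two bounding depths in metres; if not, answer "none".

Evaluate Δρ/ρ₀ = −αΔT + βΔS across each adjacent pair:
  28–148 m: −αΔT+βΔS = −(1.4 × 10⁻⁴)(-2.5)+(7.2 × 10⁻⁴)(+0.19) = 4.9 × 10⁻⁴ → stable
  148–193 m: −αΔT+βΔS = −(1.4 × 10⁻⁴)(-8.7)+(7.2 × 10⁻⁴)(-0.87) = 5.9 × 10⁻⁴ → stable
  193–195 m: −αΔT+βΔS = −(1.4 × 10⁻⁴)(+9.0)+(7.2 × 10⁻⁴)(+0.25) = -1.1 × 10⁻³ → UNSTABLE
  195–201 m: −αΔT+βΔS = −(1.4 × 10⁻⁴)(-10.5)+(7.2 × 10⁻⁴)(-0.46) = 1.1 × 10⁻³ → stable
  201–208 m: −αΔT+βΔS = −(1.4 × 10⁻⁴)(+4.7)+(7.2 × 10⁻⁴)(+1.40) = 3.5 × 10⁻⁴ → stable
The 193–195 m interval has Δρ < 0: lighter water underlies denser water.

193–195 m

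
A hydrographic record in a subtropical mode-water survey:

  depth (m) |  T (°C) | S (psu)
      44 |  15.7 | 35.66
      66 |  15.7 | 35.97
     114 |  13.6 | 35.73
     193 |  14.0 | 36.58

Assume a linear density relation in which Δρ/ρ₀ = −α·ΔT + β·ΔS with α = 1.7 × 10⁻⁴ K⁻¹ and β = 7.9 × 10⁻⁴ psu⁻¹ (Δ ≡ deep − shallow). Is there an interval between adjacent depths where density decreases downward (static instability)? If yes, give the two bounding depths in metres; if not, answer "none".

Evaluate Δρ/ρ₀ = −αΔT + βΔS across each adjacent pair:
  44–66 m: −αΔT+βΔS = −(1.7 × 10⁻⁴)(+0.0)+(7.9 × 10⁻⁴)(+0.31) = 2.4 × 10⁻⁴ → stable
  66–114 m: −αΔT+βΔS = −(1.7 × 10⁻⁴)(-2.1)+(7.9 × 10⁻⁴)(-0.24) = 1.7 × 10⁻⁴ → stable
  114–193 m: −αΔT+βΔS = −(1.7 × 10⁻⁴)(+0.4)+(7.9 × 10⁻⁴)(+0.85) = 6.0 × 10⁻⁴ → stable
Every interval has Δρ > 0: the column is stably stratified throughout.

none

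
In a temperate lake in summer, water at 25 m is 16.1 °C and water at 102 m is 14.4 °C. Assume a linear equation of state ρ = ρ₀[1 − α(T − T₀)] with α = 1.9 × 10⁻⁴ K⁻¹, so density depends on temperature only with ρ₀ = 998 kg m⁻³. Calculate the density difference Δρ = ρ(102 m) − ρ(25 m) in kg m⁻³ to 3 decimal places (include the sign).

+0.322 kg m⁻³

ΔT = -1.7 K, Δρ/ρ₀ = −αΔT = 3.23 × 10⁻⁴.
Δρ = 998 × (3.23 × 10⁻⁴) = +0.322 kg m⁻³.
Positive Δρ: denser below, stable.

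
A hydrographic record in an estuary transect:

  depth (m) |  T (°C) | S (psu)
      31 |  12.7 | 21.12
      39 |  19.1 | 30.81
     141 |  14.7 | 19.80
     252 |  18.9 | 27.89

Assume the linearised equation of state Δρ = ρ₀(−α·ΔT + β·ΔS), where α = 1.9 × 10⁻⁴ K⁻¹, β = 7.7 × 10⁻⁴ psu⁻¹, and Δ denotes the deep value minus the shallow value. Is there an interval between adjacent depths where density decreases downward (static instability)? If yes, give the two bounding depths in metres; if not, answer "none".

39–141 m

Evaluate Δρ/ρ₀ = −αΔT + βΔS across each adjacent pair:
  31–39 m: −αΔT+βΔS = −(1.9 × 10⁻⁴)(+6.4)+(7.7 × 10⁻⁴)(+9.69) = 6.2 × 10⁻³ → stable
  39–141 m: −αΔT+βΔS = −(1.9 × 10⁻⁴)(-4.4)+(7.7 × 10⁻⁴)(-11.01) = -7.6 × 10⁻³ → UNSTABLE
  141–252 m: −αΔT+βΔS = −(1.9 × 10⁻⁴)(+4.2)+(7.7 × 10⁻⁴)(+8.09) = 5.4 × 10⁻³ → stable
The 39–141 m interval has Δρ < 0: lighter water underlies denser water.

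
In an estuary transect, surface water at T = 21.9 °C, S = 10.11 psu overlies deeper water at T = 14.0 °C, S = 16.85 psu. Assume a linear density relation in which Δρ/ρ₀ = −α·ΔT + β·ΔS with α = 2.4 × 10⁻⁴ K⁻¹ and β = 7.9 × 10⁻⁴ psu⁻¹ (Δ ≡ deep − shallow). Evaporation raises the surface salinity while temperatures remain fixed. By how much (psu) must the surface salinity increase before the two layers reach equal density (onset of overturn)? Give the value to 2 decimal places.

9.14 psu

Neutral buoyancy requires −α(T_deep − T_surf) + β(S_deep − S_surf′) = 0.
S_surf′ = S_deep − (α/β)·ΔT = 16.85 − (2.4 × 10⁻⁴/7.9 × 10⁻⁴)·(-7.9) = 19.2500 psu.
Increase required: 19.2500 − 10.11 = 9.1400 psu.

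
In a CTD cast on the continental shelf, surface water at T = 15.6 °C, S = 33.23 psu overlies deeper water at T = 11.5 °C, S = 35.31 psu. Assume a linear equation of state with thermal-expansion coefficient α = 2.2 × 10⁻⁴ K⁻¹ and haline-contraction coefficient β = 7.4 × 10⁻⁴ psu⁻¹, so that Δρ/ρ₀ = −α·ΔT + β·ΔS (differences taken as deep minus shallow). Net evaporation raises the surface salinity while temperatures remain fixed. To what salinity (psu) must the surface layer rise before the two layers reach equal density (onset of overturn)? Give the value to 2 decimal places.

36.53 psu

Neutral buoyancy requires −α(T_deep − T_surf) + β(S_deep − S_surf′) = 0.
S_surf′ = S_deep − (α/β)·ΔT = 35.31 − (2.2 × 10⁻⁴/7.4 × 10⁻⁴)·(-4.1) = 36.5289 psu.
Increase required: 36.5289 − 33.23 = 3.2989 psu.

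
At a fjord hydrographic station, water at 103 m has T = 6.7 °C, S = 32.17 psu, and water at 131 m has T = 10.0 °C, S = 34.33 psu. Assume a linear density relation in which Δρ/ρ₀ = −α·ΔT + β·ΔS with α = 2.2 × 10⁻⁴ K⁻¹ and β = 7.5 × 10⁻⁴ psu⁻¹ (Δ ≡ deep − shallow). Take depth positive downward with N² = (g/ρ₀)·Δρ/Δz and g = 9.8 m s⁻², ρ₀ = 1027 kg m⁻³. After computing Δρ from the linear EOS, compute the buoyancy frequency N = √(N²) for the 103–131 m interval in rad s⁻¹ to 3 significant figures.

0.0177 rad s⁻¹

ΔT = +3.3 K, ΔS = +2.16 psu (deep − shallow).
Δρ/ρ₀ = −αΔT + βΔS = -7.26 × 10⁻⁴ + 1.62 × 10⁻³ = 8.94 × 10⁻⁴, so Δρ ≈ 0.9181 kg m⁻³.
N² = (g/ρ₀)·Δρ/Δz = g·(Δρ/ρ₀)/Δz = 9.8 × 8.94 × 10⁻⁴ / 28 = 3.1290 × 10⁻⁴ s⁻².
N = √(3.1290 × 10⁻⁴) = 0.017689 rad s⁻¹ ≈ 0.0177 rad s⁻¹.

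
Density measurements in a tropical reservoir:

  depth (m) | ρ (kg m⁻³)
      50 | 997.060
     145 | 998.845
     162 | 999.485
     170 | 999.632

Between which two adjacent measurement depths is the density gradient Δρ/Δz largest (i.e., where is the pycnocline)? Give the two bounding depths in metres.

145–162 m

Compute the density gradient over each adjacent pair:
  50–145 m: Δρ/Δz = 1.785/95 = 0.019 kg m⁻⁴
  145–162 m: Δρ/Δz = 0.640/17 = 0.038 kg m⁻⁴
  162–170 m: Δρ/Δz = 0.147/8 = 0.018 kg m⁻⁴
The largest gradient is in the 145–162 m interval — the pycnocline.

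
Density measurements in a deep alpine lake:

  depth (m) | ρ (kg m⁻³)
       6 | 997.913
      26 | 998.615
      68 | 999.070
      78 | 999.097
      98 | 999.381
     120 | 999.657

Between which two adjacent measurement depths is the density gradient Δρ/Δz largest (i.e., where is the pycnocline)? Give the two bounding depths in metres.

Compute the density gradient over each adjacent pair:
  6–26 m: Δρ/Δz = 0.702/20 = 0.035 kg m⁻⁴
  26–68 m: Δρ/Δz = 0.455/42 = 0.011 kg m⁻⁴
  68–78 m: Δρ/Δz = 0.027/10 = 2.7 × 10⁻³ kg m⁻⁴
  78–98 m: Δρ/Δz = 0.284/20 = 0.014 kg m⁻⁴
  98–120 m: Δρ/Δz = 0.276/22 = 0.013 kg m⁻⁴
The largest gradient is in the 6–26 m interval — the pycnocline.

6–26 m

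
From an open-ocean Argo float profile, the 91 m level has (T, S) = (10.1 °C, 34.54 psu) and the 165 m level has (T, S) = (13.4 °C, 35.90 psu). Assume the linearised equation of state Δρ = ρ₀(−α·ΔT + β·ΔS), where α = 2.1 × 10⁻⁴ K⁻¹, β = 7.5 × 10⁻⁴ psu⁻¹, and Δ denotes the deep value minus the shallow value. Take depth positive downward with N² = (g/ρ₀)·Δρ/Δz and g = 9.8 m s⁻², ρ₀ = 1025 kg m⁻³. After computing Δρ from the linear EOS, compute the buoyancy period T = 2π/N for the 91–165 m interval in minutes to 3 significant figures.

15.9 min

ΔT = +3.3 K, ΔS = +1.36 psu (deep − shallow).
Δρ/ρ₀ = −αΔT + βΔS = -6.93 × 10⁻⁴ + 1.02 × 10⁻³ = 3.27 × 10⁻⁴, so Δρ ≈ 0.3352 kg m⁻³.
N² = (g/ρ₀)·Δρ/Δz = g·(Δρ/ρ₀)/Δz = 9.8 × 3.27 × 10⁻⁴ / 74 = 4.3305 × 10⁻⁵ s⁻².
N = √(4.3305 × 10⁻⁵) = 6.5807 × 10⁻³ rad s⁻¹ → T = 2π/N = 954.79 s = 15.913 min ≈ 15.9 min.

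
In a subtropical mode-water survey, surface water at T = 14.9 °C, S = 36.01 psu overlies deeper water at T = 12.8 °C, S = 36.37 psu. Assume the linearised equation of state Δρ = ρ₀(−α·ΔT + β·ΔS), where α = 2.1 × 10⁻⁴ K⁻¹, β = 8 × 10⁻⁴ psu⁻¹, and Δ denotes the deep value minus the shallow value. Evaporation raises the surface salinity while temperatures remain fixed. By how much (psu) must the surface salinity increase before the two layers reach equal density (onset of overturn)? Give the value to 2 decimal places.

0.91 psu

Neutral buoyancy requires −α(T_deep − T_surf) + β(S_deep − S_surf′) = 0.
S_surf′ = S_deep − (α/β)·ΔT = 36.37 − (2.1 × 10⁻⁴/8 × 10⁻⁴)·(-2.1) = 36.9213 psu.
Increase required: 36.9213 − 36.01 = 0.9113 psu.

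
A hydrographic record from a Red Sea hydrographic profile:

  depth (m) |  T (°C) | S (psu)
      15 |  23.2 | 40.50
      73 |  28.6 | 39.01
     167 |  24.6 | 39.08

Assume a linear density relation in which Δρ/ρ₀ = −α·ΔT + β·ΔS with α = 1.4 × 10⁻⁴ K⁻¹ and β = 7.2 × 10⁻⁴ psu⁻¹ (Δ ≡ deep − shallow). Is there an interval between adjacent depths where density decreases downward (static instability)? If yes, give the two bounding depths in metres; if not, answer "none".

15–73 m

Evaluate Δρ/ρ₀ = −αΔT + βΔS across each adjacent pair:
  15–73 m: −αΔT+βΔS = −(1.4 × 10⁻⁴)(+5.4)+(7.2 × 10⁻⁴)(-1.49) = -1.8 × 10⁻³ → UNSTABLE
  73–167 m: −αΔT+βΔS = −(1.4 × 10⁻⁴)(-4.0)+(7.2 × 10⁻⁴)(+0.07) = 6.1 × 10⁻⁴ → stable
The 15–73 m interval has Δρ < 0: lighter water underlies denser water.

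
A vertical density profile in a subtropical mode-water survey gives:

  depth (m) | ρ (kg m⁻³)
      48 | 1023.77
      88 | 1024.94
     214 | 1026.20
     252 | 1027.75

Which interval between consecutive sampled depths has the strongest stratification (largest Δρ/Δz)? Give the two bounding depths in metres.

214–252 m

Compute the density gradient over each adjacent pair:
  48–88 m: Δρ/Δz = 1.17/40 = 0.029 kg m⁻⁴
  88–214 m: Δρ/Δz = 1.26/126 = 0.010 kg m⁻⁴
  214–252 m: Δρ/Δz = 1.55/38 = 0.041 kg m⁻⁴
The largest gradient is in the 214–252 m interval — the pycnocline.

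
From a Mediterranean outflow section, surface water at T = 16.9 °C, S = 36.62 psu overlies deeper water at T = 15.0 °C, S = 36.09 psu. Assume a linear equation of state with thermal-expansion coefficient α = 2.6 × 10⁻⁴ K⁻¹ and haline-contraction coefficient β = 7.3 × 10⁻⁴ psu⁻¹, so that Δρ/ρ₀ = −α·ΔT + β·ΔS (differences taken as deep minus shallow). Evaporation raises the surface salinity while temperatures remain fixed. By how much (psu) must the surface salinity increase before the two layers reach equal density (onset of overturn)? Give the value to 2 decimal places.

Neutral buoyancy requires −α(T_deep − T_surf) + β(S_deep − S_surf′) = 0.
S_surf′ = S_deep − (α/β)·ΔT = 36.09 − (2.6 × 10⁻⁴/7.3 × 10⁻⁴)·(-1.9) = 36.7667 psu.
Increase required: 36.7667 − 36.62 = 0.1467 psu.

0.15 psu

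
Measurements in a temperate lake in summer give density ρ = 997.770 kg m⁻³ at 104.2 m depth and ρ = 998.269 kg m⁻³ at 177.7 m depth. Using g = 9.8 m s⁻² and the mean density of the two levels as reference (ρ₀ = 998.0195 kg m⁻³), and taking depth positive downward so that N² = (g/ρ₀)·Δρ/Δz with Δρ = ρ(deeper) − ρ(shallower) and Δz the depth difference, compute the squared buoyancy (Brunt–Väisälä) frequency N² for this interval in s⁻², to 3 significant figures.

6.67 × 10⁻⁵ s⁻²

Δρ = 998.269 − 997.770 = 0.499 kg m⁻³ over Δz = 177.7 − 104.2 = 73.5 m.
N² = (9.8/998.0195) × (0.499/73.5) = 6.6665 × 10⁻⁵ s⁻² ≈ 6.67 × 10⁻⁵ s⁻².
N² > 0, so the interval is statically stable.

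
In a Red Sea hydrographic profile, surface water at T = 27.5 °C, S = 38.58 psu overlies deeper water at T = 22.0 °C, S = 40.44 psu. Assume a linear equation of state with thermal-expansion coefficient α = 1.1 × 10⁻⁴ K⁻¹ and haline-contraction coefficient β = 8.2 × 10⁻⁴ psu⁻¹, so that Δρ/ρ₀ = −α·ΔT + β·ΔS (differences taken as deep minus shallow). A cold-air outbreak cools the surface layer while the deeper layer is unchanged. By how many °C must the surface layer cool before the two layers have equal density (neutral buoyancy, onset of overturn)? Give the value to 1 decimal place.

Neutral buoyancy requires Δρ = 0, i.e. −α(T_deep − T_surf′) + β(S_deep − S_surf) = 0.
T_surf′ = T_deep − (β/α)·ΔS = 22.0 − (8.2 × 10⁻⁴/1.1 × 10⁻⁴)·(+1.86) = 8.135 °C.
Cooling required: 27.5 − (8.135) = 19.365 °C.

19.4 °C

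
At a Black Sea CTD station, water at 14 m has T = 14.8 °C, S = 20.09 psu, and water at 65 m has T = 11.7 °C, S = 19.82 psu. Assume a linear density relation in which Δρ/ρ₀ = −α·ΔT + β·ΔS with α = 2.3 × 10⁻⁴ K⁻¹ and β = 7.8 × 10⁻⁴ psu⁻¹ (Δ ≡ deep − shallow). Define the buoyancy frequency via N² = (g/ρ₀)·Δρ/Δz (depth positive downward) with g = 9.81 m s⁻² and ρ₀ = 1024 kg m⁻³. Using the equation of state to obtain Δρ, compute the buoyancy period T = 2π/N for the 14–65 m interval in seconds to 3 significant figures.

639 s

ΔT = -3.1 K, ΔS = -0.27 psu (deep − shallow).
Δρ/ρ₀ = −αΔT + βΔS = 7.13 × 10⁻⁴ − 2.106 × 10⁻⁴ = 5.024 × 10⁻⁴, so Δρ ≈ 0.5145 kg m⁻³.
N² = (g/ρ₀)·Δρ/Δz = g·(Δρ/ρ₀)/Δz = 9.81 × 5.024 × 10⁻⁴ / 51 = 9.6638 × 10⁻⁵ s⁻².
N = √(9.6638 × 10⁻⁵) = 9.8305 × 10⁻³ rad s⁻¹ → T = 2π/N = 639.15 s ≈ 639 s.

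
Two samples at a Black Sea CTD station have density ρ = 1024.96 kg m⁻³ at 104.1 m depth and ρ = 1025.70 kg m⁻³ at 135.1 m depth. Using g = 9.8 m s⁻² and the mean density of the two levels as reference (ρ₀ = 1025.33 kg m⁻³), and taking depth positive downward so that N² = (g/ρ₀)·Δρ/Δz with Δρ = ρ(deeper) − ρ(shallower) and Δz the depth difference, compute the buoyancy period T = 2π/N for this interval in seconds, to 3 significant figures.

416 s

Δρ = 1025.70 − 1024.96 = 0.74 kg m⁻³ over Δz = 135.1 − 104.1 = 31 m.
N² = (9.8/1025.33) × (0.74/31) = 2.2816 × 10⁻⁴ s⁻².
N = √(2.2816 × 10⁻⁴) = 0.015105 rad s⁻¹, so T = 2π/N = 415.97 s ≈ 416 s.
N² > 0, so the interval is statically stable.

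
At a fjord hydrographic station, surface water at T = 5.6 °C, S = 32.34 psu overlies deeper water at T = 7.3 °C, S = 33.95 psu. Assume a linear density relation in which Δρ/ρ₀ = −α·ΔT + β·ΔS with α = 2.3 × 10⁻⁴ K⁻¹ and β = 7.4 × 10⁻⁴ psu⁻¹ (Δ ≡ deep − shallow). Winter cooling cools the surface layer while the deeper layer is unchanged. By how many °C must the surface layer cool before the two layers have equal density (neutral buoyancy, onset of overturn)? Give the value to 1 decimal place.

3.5 °C

Neutral buoyancy requires Δρ = 0, i.e. −α(T_deep − T_surf′) + β(S_deep − S_surf) = 0.
T_surf′ = T_deep − (β/α)·ΔS = 7.3 − (7.4 × 10⁻⁴/2.3 × 10⁻⁴)·(+1.61) = 2.120 °C.
Cooling required: 5.6 − (2.120) = 3.480 °C.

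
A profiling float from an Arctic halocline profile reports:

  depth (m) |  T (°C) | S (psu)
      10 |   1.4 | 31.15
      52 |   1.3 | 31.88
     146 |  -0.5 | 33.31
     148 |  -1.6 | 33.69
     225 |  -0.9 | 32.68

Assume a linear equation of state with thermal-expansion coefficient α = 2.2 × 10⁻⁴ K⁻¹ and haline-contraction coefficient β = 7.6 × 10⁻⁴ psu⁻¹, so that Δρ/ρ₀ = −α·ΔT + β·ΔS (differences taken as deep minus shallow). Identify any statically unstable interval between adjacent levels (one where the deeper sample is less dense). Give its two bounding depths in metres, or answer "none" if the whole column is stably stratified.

Evaluate Δρ/ρ₀ = −αΔT + βΔS across each adjacent pair:
  10–52 m: −αΔT+βΔS = −(2.2 × 10⁻⁴)(-0.1)+(7.6 × 10⁻⁴)(+0.73) = 5.8 × 10⁻⁴ → stable
  52–146 m: −αΔT+βΔS = −(2.2 × 10⁻⁴)(-1.8)+(7.6 × 10⁻⁴)(+1.43) = 1.5 × 10⁻³ → stable
  146–148 m: −αΔT+βΔS = −(2.2 × 10⁻⁴)(-1.1)+(7.6 × 10⁻⁴)(+0.38) = 5.3 × 10⁻⁴ → stable
  148–225 m: −αΔT+βΔS = −(2.2 × 10⁻⁴)(+0.7)+(7.6 × 10⁻⁴)(-1.01) = -9.2 × 10⁻⁴ → UNSTABLE
The 148–225 m interval has Δρ < 0: lighter water underlies denser water.

148–225 m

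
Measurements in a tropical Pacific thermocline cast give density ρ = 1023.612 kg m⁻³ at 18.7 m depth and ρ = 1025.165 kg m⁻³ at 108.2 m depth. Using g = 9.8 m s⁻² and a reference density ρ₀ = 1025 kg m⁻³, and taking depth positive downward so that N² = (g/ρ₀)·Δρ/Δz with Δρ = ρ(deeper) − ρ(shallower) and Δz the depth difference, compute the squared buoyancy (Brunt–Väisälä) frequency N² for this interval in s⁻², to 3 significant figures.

Δρ = 1025.165 − 1023.612 = 1.553 kg m⁻³ over Δz = 108.2 − 18.7 = 89.5 m.
N² = (9.8/1025) × (1.553/89.5) = 1.6590 × 10⁻⁴ s⁻² ≈ 1.66 × 10⁻⁴ s⁻².

1.66 × 10⁻⁴ s⁻²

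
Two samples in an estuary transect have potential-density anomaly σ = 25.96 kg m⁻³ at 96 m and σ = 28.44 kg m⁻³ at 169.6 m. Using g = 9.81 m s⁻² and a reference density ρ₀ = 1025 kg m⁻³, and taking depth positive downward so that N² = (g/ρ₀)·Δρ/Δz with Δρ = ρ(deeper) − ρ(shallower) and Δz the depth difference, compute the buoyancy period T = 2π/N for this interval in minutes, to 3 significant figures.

5.83 min

Δρ = 1028.44 − 1025.96 = 2.48 kg m⁻³ over Δz = 169.6 − 96 = 73.6 m.
N² = (9.81/1025) × (2.48/73.6) = 3.2249 × 10⁻⁴ s⁻².
N = √(3.2249 × 10⁻⁴) = 0.017958 rad s⁻¹, so T = 2π/N = 349.88 s = 5.8313 min ≈ 5.83 min.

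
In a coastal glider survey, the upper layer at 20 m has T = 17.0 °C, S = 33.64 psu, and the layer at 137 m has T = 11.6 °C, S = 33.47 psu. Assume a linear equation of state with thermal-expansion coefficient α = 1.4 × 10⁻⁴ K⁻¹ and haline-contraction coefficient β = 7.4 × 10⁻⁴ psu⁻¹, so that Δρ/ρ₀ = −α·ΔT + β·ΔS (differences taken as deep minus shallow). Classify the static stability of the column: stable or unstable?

stable

ΔT = 11.6 − 17.0 = -5.4 K and ΔS = 33.47 − 33.64 = -0.17 psu (deep − shallow).
−αΔT = 7.56 × 10⁻⁴; βΔS = -1.258 × 10⁻⁴; sum Δρ/ρ₀ = 6.302 × 10⁻⁴.
Δρ/ρ₀ > 0, so Δρ > 0: deeper water is denser → statically stable.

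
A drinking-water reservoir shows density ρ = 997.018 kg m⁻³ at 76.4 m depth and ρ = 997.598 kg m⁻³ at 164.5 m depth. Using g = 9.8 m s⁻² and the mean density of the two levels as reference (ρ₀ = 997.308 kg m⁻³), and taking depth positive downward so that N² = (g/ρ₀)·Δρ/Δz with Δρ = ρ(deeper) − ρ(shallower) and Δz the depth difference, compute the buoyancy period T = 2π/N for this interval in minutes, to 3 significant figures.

Δρ = 997.598 − 997.018 = 0.580 kg m⁻³ over Δz = 164.5 − 76.4 = 88.1 m.
N² = (9.8/997.308) × (0.580/88.1) = 6.4692 × 10⁻⁵ s⁻².
N = √(6.4692 × 10⁻⁵) = 8.0431 × 10⁻³ rad s⁻¹, so T = 2π/N = 781.19 s = 13.020 min ≈ 13.0 min.

13.0 min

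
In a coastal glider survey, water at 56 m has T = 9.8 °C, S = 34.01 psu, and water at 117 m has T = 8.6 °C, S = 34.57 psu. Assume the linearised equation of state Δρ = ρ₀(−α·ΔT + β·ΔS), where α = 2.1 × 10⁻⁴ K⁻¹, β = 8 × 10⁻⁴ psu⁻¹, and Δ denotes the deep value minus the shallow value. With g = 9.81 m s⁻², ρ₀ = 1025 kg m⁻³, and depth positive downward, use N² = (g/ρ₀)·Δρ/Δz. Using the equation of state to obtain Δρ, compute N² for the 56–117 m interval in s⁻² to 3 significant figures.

ΔT = -1.2 K, ΔS = +0.56 psu (deep − shallow).
Δρ/ρ₀ = −αΔT + βΔS = 2.52 × 10⁻⁴ + 4.48 × 10⁻⁴ = 7.00 × 10⁻⁴, so Δρ ≈ 0.7175 kg m⁻³.
N² = (g/ρ₀)·Δρ/Δz = g·(Δρ/ρ₀)/Δz = 9.81 × 7.00 × 10⁻⁴ / 61 = 1.1257 × 10⁻⁴ s⁻² ≈ 1.13 × 10⁻⁴ s⁻².

1.13 × 10⁻⁴ s⁻²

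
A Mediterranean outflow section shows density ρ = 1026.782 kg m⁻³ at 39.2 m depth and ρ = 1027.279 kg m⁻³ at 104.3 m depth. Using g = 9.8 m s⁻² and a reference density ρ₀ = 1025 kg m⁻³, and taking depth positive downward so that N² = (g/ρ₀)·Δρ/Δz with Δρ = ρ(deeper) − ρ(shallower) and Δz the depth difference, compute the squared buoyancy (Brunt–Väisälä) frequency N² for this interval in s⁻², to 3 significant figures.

Δρ = 1027.279 − 1026.782 = 0.497 kg m⁻³ over Δz = 104.3 − 39.2 = 65.1 m.
N² = (9.8/1025) × (0.497/65.1) = 7.2992 × 10⁻⁵ s⁻² ≈ 7.30 × 10⁻⁵ s⁻².
N² > 0, so the interval is statically stable.

7.30 × 10⁻⁵ s⁻²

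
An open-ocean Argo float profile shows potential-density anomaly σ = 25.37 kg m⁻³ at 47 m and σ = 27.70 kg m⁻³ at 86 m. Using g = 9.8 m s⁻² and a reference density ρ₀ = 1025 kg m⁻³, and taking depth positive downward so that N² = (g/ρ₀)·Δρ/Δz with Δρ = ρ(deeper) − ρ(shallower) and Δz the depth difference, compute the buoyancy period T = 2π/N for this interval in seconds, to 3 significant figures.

Δρ = 1027.70 − 1025.37 = 2.33 kg m⁻³ over Δz = 86 − 47 = 39 m.
N² = (9.8/1025) × (2.33/39) = 5.7121 × 10⁻⁴ s⁻².
N = √(5.7121 × 10⁻⁴) = 0.023900 rad s⁻¹, so T = 2π/N = 262.89 s ≈ 263 s.

263 s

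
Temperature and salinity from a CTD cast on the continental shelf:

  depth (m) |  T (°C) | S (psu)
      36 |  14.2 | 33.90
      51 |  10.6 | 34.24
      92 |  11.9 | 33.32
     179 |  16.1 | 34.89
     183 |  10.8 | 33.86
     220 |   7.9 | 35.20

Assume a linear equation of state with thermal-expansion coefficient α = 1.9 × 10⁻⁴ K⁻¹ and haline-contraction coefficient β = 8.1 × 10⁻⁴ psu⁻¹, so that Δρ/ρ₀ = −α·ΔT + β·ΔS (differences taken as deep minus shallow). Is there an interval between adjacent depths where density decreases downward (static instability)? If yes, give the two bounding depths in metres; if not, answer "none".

51–92 m

Evaluate Δρ/ρ₀ = −αΔT + βΔS across each adjacent pair:
  36–51 m: −αΔT+βΔS = −(1.9 × 10⁻⁴)(-3.6)+(8.1 × 10⁻⁴)(+0.34) = 9.6 × 10⁻⁴ → stable
  51–92 m: −αΔT+βΔS = −(1.9 × 10⁻⁴)(+1.3)+(8.1 × 10⁻⁴)(-0.92) = -9.9 × 10⁻⁴ → UNSTABLE
  92–179 m: −αΔT+βΔS = −(1.9 × 10⁻⁴)(+4.2)+(8.1 × 10⁻⁴)(+1.57) = 4.7 × 10⁻⁴ → stable
  179–183 m: −αΔT+βΔS = −(1.9 × 10⁻⁴)(-5.3)+(8.1 × 10⁻⁴)(-1.03) = 1.7 × 10⁻⁴ → stable
  183–220 m: −αΔT+βΔS = −(1.9 × 10⁻⁴)(-2.9)+(8.1 × 10⁻⁴)(+1.34) = 1.6 × 10⁻³ → stable
The 51–92 m interval has Δρ < 0: lighter water underlies denser water.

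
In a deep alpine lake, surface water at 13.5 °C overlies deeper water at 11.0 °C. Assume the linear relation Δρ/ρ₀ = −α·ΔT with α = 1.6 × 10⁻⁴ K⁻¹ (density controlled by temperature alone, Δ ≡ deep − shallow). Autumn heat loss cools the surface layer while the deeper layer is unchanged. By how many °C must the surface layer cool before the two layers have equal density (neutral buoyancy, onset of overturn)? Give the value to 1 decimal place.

2.5 °C

With temperature the only control, equal density requires T_surf′ = T_deep.
T_surf′ = 11.0 °C.
Cooling required: 13.5 − 11.0 = 2.5 °C.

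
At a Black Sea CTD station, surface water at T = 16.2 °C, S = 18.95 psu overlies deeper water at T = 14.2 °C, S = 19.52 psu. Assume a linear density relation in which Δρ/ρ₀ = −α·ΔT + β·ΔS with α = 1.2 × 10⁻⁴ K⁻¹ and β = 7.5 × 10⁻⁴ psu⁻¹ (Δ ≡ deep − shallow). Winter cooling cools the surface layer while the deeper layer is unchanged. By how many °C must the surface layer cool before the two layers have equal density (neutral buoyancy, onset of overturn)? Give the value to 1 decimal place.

5.6 °C

Neutral buoyancy requires Δρ = 0, i.e. −α(T_deep − T_surf′) + β(S_deep − S_surf) = 0.
T_surf′ = T_deep − (β/α)·ΔS = 14.2 − (7.5 × 10⁻⁴/1.2 × 10⁻⁴)·(+0.57) = 10.637 °C.
Cooling required: 16.2 − (10.637) = 5.563 °C.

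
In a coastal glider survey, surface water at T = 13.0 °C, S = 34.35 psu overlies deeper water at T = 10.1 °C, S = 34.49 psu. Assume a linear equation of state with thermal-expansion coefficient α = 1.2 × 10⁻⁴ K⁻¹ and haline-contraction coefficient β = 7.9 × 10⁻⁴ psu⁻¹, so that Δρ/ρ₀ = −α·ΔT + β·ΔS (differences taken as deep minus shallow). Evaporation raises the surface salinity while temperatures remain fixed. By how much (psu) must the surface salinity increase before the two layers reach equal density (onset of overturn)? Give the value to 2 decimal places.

0.58 psu

Neutral buoyancy requires −α(T_deep − T_surf) + β(S_deep − S_surf′) = 0.
S_surf′ = S_deep − (α/β)·ΔT = 34.49 − (1.2 × 10⁻⁴/7.9 × 10⁻⁴)·(-2.9) = 34.9305 psu.
Increase required: 34.9305 − 34.35 = 0.5805 psu.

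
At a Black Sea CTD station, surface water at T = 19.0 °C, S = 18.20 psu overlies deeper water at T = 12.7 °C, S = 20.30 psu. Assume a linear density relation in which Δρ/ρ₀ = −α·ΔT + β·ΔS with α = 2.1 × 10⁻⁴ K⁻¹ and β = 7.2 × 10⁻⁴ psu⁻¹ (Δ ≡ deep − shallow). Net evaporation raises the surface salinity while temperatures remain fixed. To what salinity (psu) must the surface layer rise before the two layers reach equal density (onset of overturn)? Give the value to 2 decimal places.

22.14 psu

Neutral buoyancy requires −α(T_deep − T_surf) + β(S_deep − S_surf′) = 0.
S_surf′ = S_deep − (α/β)·ΔT = 20.30 − (2.1 × 10⁻⁴/7.2 × 10⁻⁴)·(-6.3) = 22.1375 psu.
Increase required: 22.1375 − 18.20 = 3.9375 psu.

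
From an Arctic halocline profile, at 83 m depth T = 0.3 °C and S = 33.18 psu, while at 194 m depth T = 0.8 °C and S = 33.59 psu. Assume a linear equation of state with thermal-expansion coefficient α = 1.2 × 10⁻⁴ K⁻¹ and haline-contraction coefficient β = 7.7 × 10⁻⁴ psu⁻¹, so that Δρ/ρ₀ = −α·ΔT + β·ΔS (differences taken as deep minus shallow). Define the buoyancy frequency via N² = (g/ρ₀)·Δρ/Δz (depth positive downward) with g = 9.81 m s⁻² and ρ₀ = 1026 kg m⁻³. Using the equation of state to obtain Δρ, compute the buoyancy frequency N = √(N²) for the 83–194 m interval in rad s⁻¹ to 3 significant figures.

ΔT = +0.5 K, ΔS = +0.41 psu (deep − shallow).
Δρ/ρ₀ = −αΔT + βΔS = -6.00 × 10⁻⁵ + 3.157 × 10⁻⁴ = 2.557 × 10⁻⁴, so Δρ ≈ 0.2623 kg m⁻³.
N² = (g/ρ₀)·Δρ/Δz = g·(Δρ/ρ₀)/Δz = 9.81 × 2.557 × 10⁻⁴ / 111 = 2.2598 × 10⁻⁵ s⁻².
N = √(2.2598 × 10⁻⁵) = 4.7537 × 10⁻³ rad s⁻¹ ≈ 4.75 × 10⁻³ rad s⁻¹.

4.75 × 10⁻³ rad s⁻¹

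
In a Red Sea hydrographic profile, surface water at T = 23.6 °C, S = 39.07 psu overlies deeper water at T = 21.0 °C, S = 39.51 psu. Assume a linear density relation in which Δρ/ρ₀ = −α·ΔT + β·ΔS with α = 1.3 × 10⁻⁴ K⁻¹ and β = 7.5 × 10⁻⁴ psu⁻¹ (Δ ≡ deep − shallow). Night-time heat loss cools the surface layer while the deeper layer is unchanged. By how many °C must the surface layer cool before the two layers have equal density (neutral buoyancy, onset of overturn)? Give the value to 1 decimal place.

Neutral buoyancy requires Δρ = 0, i.e. −α(T_deep − T_surf′) + β(S_deep − S_surf) = 0.
T_surf′ = T_deep − (β/α)·ΔS = 21.0 − (7.5 × 10⁻⁴/1.3 × 10⁻⁴)·(+0.44) = 18.462 °C.
Cooling required: 23.6 − (18.462) = 5.138 °C.

5.1 °C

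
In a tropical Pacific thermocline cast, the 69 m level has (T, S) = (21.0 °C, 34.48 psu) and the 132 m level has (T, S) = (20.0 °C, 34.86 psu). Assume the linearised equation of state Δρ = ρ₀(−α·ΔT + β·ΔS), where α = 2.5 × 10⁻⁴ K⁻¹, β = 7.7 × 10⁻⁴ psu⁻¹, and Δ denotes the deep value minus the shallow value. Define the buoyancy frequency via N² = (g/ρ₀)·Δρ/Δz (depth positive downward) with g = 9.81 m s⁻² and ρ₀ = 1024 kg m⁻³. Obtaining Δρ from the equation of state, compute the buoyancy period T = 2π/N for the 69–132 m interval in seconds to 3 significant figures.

684 s

ΔT = -1.0 K, ΔS = +0.38 psu (deep − shallow).
Δρ/ρ₀ = −αΔT + βΔS = 2.50 × 10⁻⁴ + 2.926 × 10⁻⁴ = 5.426 × 10⁻⁴, so Δρ ≈ 0.5556 kg m⁻³.
N² = (g/ρ₀)·Δρ/Δz = g·(Δρ/ρ₀)/Δz = 9.81 × 5.426 × 10⁻⁴ / 63 = 8.4491 × 10⁻⁵ s⁻².
N = √(8.4491 × 10⁻⁵) = 9.1919 × 10⁻³ rad s⁻¹ → T = 2π/N = 683.56 s ≈ 684 s.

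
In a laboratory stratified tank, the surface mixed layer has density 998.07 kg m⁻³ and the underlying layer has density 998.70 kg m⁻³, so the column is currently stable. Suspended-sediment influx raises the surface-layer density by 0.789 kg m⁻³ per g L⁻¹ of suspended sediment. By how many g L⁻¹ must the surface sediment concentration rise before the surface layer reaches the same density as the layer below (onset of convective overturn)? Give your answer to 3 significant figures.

Density deficit of the surface layer: 998.70 − 998.07 = 0.63 kg m⁻³.
Required change = 0.63 / 0.789 = 0.798 g L⁻¹.

0.798 g L⁻¹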